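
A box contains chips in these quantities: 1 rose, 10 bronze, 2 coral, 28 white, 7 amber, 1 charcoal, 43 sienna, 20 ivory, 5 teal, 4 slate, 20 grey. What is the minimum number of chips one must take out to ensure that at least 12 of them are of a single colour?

75

By the pigeonhole principle, put each drawn chip into a box by colour. The largest draw with every box below 12 takes min(count, 11) from each colour; colours with fewer than 11 contribute all they have.
Σ min(cᵢ, 11) = 1 + 10 + 2 + 11 + 7 + 1 + 11 + 11 + 5 + 4 + 11 = 74.
Draw number 74 + 1 = 75 must push one box to 12.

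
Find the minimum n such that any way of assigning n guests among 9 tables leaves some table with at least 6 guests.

With 45 guests one could put exactly 5 in each of the 9 tables, and no table would reach 6.
One more guest must land in a table that already has 5, giving it 6.
So 9 × 5 + 1 = 46 guests are required.

46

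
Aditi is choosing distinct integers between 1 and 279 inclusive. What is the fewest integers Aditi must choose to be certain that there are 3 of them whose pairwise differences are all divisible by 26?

Integers whose pairwise differences are multiples of 26 are exactly those sharing a remainder mod 26. The 26 residue classes mod 26 are the pigeonholes.
With 52 integers one could put 2 in each residue class and have no class reach 3.
The 53rd integer pushes some class to 3, so 26·2 + 1 = 53.

53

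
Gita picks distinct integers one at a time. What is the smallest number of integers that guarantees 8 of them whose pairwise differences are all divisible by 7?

Integers whose pairwise differences are multiples of 7 are exactly those sharing a remainder mod 7. By pigeonhole, the 7 residue classes mod 7 are the pigeonholes.
With 49 integers one could put 7 in each residue class and have no class reach 8.
The 50th integer pushes some class to 8, so 7·7 + 1 = 50.

50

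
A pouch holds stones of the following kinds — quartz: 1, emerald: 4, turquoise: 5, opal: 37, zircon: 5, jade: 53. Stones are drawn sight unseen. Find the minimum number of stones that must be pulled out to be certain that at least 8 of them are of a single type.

30

Pigeonhole: put each drawn stone into a box by type. The largest draw with every box below 8 takes min(count, 7) from each type; types with fewer than 7 contribute all they have.
Σ min(cᵢ, 7) = 1 + 4 + 5 + 7 + 5 + 7 = 29.
Draw number 29 + 1 = 30 must push one box to 8.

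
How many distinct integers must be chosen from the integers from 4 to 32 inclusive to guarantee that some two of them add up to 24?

Two chosen integers sum to 24 exactly when both halves of some pair {x, 24−x} with 4 ≤ x ≤ 24−x ≤ 20 are chosen — 8 such pairs.
The remaining 13 elements (those with no distinct partner in range) can never complete a 24-sum, so the worst case takes all of them and one from each pair: 13 + 8 = 21.
The 22nd integer has to be the second member of some pair, so 21 + 1 = 22.

22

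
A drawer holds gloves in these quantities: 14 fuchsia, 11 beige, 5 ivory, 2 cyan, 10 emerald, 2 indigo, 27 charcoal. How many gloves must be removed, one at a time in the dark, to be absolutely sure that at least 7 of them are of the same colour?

Put each drawn glove into a box by colour. The largest draw with every box below 7 takes min(count, 6) from each colour; colours with fewer than 6 contribute all they have.
Σ min(cᵢ, 6) = 6 + 6 + 5 + 2 + 6 + 2 + 6 = 33.
Draw number 33 + 1 = 34 must push one box to 7.

34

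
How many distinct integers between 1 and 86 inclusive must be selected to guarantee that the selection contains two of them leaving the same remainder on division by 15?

16

The 15 residue classes mod 15 are the pigeonholes.
With 15 integers one could put 1 in each residue class and have no class reach 2.
The 16th integer pushes some class to 2, so 15·1 + 1 = 16.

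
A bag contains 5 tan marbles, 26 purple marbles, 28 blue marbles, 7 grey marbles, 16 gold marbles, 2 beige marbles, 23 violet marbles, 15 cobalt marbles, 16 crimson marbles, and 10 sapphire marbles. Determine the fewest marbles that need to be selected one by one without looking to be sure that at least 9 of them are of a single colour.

Pigeonhole: put each drawn marble into a box by colour. The largest draw with every box below 9 takes min(count, 8) from each colour; colours with fewer than 8 contribute all they have.
Σ min(cᵢ, 8) = 5 + 8 + 8 + 7 + 8 + 2 + 8 + 8 + 8 + 8 = 70.
Draw number 70 + 1 = 71 must push one box to 9.

71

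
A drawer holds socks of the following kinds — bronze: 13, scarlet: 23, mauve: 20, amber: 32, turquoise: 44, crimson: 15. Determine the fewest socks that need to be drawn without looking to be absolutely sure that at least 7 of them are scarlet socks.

In the worst case for collecting scarlet socks, every non-scarlet sock comes out first.
There are 13 + 20 + 32 + 44 + 15 = 124 non-scarlet socks altogether.
After those, each further sock must be scarlet, so 124 + 7 = 131 draws guarantee 7 scarlet socks.

131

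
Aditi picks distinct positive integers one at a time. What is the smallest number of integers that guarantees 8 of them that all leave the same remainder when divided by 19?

Pigeonhole: the 19 residue classes mod 19 are the pigeonholes.
With 133 integers one could put 7 in each residue class and have no class reach 8.
The 134th integer pushes some class to 8, so 19·7 + 1 = 134.

134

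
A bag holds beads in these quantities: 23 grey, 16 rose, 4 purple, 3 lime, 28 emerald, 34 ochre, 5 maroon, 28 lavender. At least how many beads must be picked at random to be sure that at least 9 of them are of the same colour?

53

By the pigeonhole principle, put each drawn bead into a box by colour. The largest draw with every box below 9 takes min(count, 8) from each colour; colours with fewer than 8 contribute all they have.
Σ min(cᵢ, 8) = 8 + 8 + 4 + 3 + 8 + 8 + 5 + 8 = 52.
Draw number 52 + 1 = 53 must push one box to 9.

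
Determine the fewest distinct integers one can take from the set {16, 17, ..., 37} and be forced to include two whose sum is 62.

Group the elements by complementary pair {x, 62−x}: {25,37}, {26,36}, {27,35}, …, giving 6 two-element pairs, the single value 31 (it cannot pair with itself since the integers are distinct), and 9 integers whose partner 62−x falls outside [16,37].
Pigeonhole: treating each of those 16 groups as a pigeonhole, one can pick one integer per group — 16 integers — with no two summing to 62.
The 17th integer lands in an occupied pair, forcing a sum of 62.

17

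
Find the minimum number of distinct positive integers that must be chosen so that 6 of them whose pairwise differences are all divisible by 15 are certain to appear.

Integers whose pairwise differences are multiples of 15 are exactly those sharing a remainder mod 15. The 15 residue classes mod 15 are the pigeonholes.
With 75 integers one could put 5 in each residue class and have no class reach 6.
The 76th integer pushes some class to 6, so 15·5 + 1 = 76.

76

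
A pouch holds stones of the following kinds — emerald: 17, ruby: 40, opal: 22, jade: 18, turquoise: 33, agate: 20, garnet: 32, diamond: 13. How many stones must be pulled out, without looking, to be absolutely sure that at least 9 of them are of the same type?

An adversary could hand out at most 8 stones per type: 8 + 8 + 8 + 8 + 8 + 8 + 8 + 8 = 64 stones and still no type has 9.
Pigeonhole: one more stone lands in a type already at 8, so 65 draws are enough and 64 are not.

65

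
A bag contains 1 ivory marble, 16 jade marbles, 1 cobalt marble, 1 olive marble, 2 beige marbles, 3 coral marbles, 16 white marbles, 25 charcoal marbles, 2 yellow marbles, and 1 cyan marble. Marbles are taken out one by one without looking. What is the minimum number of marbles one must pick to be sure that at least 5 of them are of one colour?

24

An adversary could hand out at most 4 marbles per colour (7 colours run out sooner): 1 + 4 + 1 + 1 + 2 + 3 + 4 + 4 + 2 + 1 = 23 marbles and still no colour has 5.
One more marble lands in a colour already at 4, so 24 draws are enough and 23 are not.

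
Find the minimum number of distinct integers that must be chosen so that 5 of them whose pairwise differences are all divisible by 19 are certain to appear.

77

Integers whose pairwise differences are multiples of 19 are exactly those sharing a remainder mod 19. By pigeonhole, the 19 residue classes mod 19 are the pigeonholes.
With 76 integers one could put 4 in each residue class and have no class reach 5.
The 77th integer pushes some class to 5, so 19·4 + 1 = 77.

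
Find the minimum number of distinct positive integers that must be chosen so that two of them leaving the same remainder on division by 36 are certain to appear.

37

By pigeonhole, the 36 residue classes mod 36 are the pigeonholes.
With 36 integers one could put 1 in each residue class and have no class reach 2.
The 37th integer pushes some class to 2, so 36·1 + 1 = 37.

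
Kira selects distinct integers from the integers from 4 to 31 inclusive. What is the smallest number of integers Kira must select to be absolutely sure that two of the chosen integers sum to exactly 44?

20

Two chosen integers sum to 44 exactly when both halves of some pair {x, 44−x} with 13 ≤ x ≤ 44−x ≤ 31 are chosen — 9 such pairs.
The remaining 10 elements (those with no distinct partner in range) can never complete a 44-sum, so the worst case takes all of them and one from each pair: 10 + 9 = 19.
The 20th integer has to be the second member of some pair, so 19 + 1 = 20.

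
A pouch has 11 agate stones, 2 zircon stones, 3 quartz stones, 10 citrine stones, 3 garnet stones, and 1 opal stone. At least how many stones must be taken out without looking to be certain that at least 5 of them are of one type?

18

An adversary could hand out at most 4 stones per type (4 types run out sooner): 4 + 2 + 3 + 4 + 3 + 1 = 17 stones and still no type has 5.
By pigeonhole, one more stone lands in a type already at 4, so 18 draws are enough and 17 are not.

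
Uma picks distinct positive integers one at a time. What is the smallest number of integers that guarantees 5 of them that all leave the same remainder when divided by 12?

The 12 residue classes mod 12 are the pigeonholes.
With 48 integers one could put 4 in each residue class and have no class reach 5.
The 49th integer pushes some class to 5, so 12·4 + 1 = 49.

49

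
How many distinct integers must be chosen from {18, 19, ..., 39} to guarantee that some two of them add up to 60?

14

A set avoiding the sum 60 can contain at most one of each pair {x, 60−x}, plus the 4 elements whose complement lies outside the range or equal to its own complement.
The integers 18, …, 30 (13 of them) are such a set: any two sum to at least 18+19 = 37 and at most 29+30 = 59 < 60.
Any 14th integer completes one of the 9 pairs, so 14 choices force a sum of 60.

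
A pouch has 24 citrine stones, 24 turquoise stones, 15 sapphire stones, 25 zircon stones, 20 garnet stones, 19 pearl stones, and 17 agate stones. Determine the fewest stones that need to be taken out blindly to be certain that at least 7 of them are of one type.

An adversary could hand out at most 6 stones per type: 6 + 6 + 6 + 6 + 6 + 6 + 6 = 42 stones and still no type has 7.
Pigeonhole: one more stone lands in a type already at 6, so 43 draws are enough and 42 are not.

43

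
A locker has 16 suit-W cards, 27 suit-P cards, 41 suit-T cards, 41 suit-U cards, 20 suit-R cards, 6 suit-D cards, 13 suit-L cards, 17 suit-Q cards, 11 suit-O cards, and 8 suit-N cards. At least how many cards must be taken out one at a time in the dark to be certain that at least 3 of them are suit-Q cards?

In the worst case for collecting suit-Q cards, every non-suit-Q card comes out first.
There are 16 + 27 + 41 + 41 + 20 + 6 + 13 + 11 + 8 = 183 non-suit-Q cards altogether.
After those, each further card must be suit-Q, so 183 + 3 = 186 draws guarantee 3 suit-Q cards.

186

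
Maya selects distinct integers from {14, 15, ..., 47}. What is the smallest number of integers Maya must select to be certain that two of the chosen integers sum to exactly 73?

Two chosen integers sum to 73 exactly when both halves of some pair {x, 73−x} with 26 ≤ x ≤ 73−x ≤ 47 are chosen — 11 such pairs.
The remaining 12 elements (those with no distinct partner in range) can never complete a 73-sum, so the worst case takes all of them and one from each pair: 12 + 11 = 23.
Pigeonhole: the 24th integer has to be the second member of some pair, so 23 + 1 = 24.

24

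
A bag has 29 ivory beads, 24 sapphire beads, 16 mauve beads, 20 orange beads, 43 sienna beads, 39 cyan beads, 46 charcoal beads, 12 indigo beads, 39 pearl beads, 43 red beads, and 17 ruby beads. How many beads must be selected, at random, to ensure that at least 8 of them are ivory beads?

307

In the worst case for collecting ivory beads, every non-ivory bead comes out first.
There are 24 + 16 + 20 + 43 + 39 + 46 + 12 + 39 + 43 + 17 = 299 non-ivory beads altogether.
After those, each further bead must be ivory, so 299 + 8 = 307 draws guarantee 8 ivory beads.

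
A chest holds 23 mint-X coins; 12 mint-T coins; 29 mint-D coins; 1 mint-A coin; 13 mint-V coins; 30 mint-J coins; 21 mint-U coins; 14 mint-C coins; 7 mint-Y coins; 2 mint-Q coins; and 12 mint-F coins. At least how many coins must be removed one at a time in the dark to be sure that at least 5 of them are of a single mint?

An adversary could hand out at most 4 coins per mint (mint-A, mint-Q run out sooner): 4 + 4 + 4 + 1 + 4 + 4 + 4 + 4 + 4 + 2 + 4 = 39 coins and still no mint has 5.
By the pigeonhole principle, one more coin lands in a mint already at 4, so 40 draws are enough and 39 are not.

40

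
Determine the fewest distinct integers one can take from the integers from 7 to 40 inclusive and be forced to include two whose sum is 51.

20

Two chosen integers sum to 51 exactly when both halves of some pair {x, 51−x} with 11 ≤ x ≤ 51−x ≤ 40 are chosen — 15 such pairs.
The remaining 4 elements (those with no distinct partner in range) can never complete a 51-sum, so the worst case takes all of them and one from each pair: 4 + 15 = 19.
The 20th integer has to be the second member of some pair, so 19 + 1 = 20.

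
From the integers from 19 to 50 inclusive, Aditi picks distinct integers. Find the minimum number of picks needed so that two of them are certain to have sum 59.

22

A set avoiding the sum 59 can contain at most one of each pair {x, 59−x}, plus the 10 elements whose complement lies outside the range.
The integers 30, …, 50 (21 of them) are such a set: any two sum to at least 30+31 = 61 > 59.
By the pigeonhole principle, any 22nd integer completes one of the 11 pairs, so 22 choices force a sum of 59.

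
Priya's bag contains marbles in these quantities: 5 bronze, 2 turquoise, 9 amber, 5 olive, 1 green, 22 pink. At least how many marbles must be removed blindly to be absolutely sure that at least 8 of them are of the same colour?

An adversary could hand out at most 7 marbles per colour (4 colours run out sooner): 5 + 2 + 7 + 5 + 1 + 7 = 27 marbles and still no colour has 8.
By pigeonhole, one more marble lands in a colour already at 7, so 28 draws are enough and 27 are not.

28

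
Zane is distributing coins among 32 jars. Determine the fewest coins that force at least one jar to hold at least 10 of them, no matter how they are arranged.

289

With 288 coins one could put exactly 9 in each of the 32 jars, and no jar would reach 10.
By pigeonhole, one more coin must land in a jar that already has 9, giving it 10.
So 32 × 9 + 1 = 289 coins are required.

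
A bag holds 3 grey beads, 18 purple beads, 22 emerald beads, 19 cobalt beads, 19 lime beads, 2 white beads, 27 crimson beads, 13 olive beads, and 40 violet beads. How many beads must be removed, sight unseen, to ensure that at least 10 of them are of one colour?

69

By pigeonhole, put each drawn bead into a box by colour. The largest draw with every box below 10 takes min(count, 9) from each colour; colours with fewer than 9 contribute all they have.
Σ min(cᵢ, 9) = 3 + 9 + 9 + 9 + 9 + 2 + 9 + 9 + 9 = 68.
Draw number 68 + 1 = 69 must push one box to 10.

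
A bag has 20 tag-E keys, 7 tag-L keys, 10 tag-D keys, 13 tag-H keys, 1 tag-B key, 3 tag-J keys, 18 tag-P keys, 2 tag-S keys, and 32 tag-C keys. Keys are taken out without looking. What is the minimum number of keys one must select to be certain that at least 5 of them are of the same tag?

The 9 tags are the holes; the keys drawn are the pigeons.
To avoid 5 of any one tag, the worst case takes at most 4 of each tag, or every key of a tag that has fewer than 4.
That gives 4 + 4 + 4 + 4 + 1 + 3 + 4 + 2 + 4 = 30 keys with no tag reaching 5.
The next key forces some tag to 5, so 30 + 1 = 31.

31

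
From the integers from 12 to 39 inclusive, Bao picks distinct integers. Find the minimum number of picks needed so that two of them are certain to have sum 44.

19

A set avoiding the sum 44 can contain at most one of each pair {x, 44−x}, plus the 8 elements whose complement lies outside the range or equal to its own complement.
The integers 22, …, 39 (18 of them) are such a set: any two sum to at least 22+23 = 45 > 44.
By pigeonhole, any 19th integer completes one of the 10 pairs, so 19 choices force a sum of 44.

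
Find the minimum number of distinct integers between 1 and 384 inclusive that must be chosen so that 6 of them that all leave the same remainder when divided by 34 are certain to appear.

171

The 34 residue classes mod 34 are the pigeonholes.
With 170 integers one could put 5 in each residue class and have no class reach 6.
The 171st integer pushes some class to 6, so 34·5 + 1 = 171.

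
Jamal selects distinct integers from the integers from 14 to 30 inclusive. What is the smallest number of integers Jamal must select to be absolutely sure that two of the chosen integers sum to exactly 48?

12

A set avoiding the sum 48 can contain at most one of each pair {x, 48−x}, plus the 5 elements whose complement lies outside the range or equal to its own complement.
The integers 14, …, 24 (11 of them) are such a set: any two sum to at least 14+15 = 29 and at most 23+24 = 47 < 48.
By the pigeonhole principle, any 12th integer completes one of the 6 pairs, so 12 choices force a sum of 48.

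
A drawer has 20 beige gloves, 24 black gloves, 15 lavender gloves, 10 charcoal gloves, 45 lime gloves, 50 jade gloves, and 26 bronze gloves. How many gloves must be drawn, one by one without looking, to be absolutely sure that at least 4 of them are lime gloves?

In the worst case for collecting lime gloves, every non-lime glove comes out first.
There are 20 + 24 + 15 + 10 + 50 + 26 = 145 non-lime gloves altogether.
After those, each further glove must be lime, so 145 + 4 = 149 draws guarantee 4 lime gloves.

149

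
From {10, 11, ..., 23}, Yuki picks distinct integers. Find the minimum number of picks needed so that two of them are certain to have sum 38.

Two chosen integers sum to 38 exactly when both halves of some pair {x, 38−x} with 15 ≤ x ≤ 38−x ≤ 23 are chosen — 4 such pairs.
The remaining 6 elements (those with no distinct partner in range) can never complete a 38-sum, so the worst case takes all of them and one from each pair: 6 + 4 = 10.
The 11th integer has to be the second member of some pair, so 10 + 1 = 11.

11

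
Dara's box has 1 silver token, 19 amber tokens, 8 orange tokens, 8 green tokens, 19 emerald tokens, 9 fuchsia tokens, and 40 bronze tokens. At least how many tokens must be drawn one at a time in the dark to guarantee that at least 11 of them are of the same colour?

By pigeonhole, put each drawn token into a box by colour. The largest draw with every box below 11 takes min(count, 10) from each colour; colours with fewer than 10 contribute all they have.
Σ min(cᵢ, 10) = 1 + 10 + 8 + 8 + 10 + 9 + 10 = 56.
Draw number 56 + 1 = 57 must push one box to 11.

57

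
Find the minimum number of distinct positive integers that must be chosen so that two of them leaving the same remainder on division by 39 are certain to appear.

The 39 residue classes mod 39 are the pigeonholes.
With 39 integers one could put 1 in each residue class and have no class reach 2.
The 40th integer pushes some class to 2, so 39·1 + 1 = 40.

40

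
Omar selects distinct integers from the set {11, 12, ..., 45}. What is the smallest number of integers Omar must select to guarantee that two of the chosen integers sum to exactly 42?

Two chosen integers sum to 42 exactly when both halves of some pair {x, 42−x} with 11 ≤ x ≤ 42−x ≤ 31 are chosen — 10 such pairs.
The remaining 15 elements (those with no distinct partner in range) can never complete a 42-sum, so the worst case takes all of them and one from each pair: 15 + 10 = 25.
The 26th integer has to be the second member of some pair, so 25 + 1 = 26.

26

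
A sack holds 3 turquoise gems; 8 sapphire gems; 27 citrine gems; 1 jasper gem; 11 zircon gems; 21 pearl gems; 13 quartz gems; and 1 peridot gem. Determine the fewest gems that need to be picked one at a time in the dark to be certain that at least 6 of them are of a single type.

31

An adversary could hand out at most 5 gems per type (turquoise, jasper, peridot run out sooner): 3 + 5 + 5 + 1 + 5 + 5 + 5 + 1 = 30 gems and still no type has 6.
Pigeonhole: one more gem lands in a type already at 5, so 31 draws are enough and 30 are not.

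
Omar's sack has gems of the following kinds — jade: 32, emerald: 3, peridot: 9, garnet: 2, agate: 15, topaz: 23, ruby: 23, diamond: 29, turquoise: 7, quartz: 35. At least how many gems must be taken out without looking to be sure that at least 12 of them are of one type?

88

An adversary could hand out at most 11 gems per type (4 types run out sooner): 11 + 3 + 9 + 2 + 11 + 11 + 11 + 11 + 7 + 11 = 87 gems and still no type has 12.
One more gem lands in a type already at 11, so 88 draws are enough and 87 are not.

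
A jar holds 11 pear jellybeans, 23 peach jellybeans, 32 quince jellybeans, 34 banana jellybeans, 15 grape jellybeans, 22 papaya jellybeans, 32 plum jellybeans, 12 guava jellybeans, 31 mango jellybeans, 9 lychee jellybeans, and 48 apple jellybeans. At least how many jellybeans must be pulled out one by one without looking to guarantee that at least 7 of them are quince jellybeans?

244

In the worst case for collecting quince jellybeans, every non-quince jellybean comes out first.
There are 11 + 23 + 34 + 15 + 22 + 32 + 12 + 31 + 9 + 48 = 237 non-quince jellybeans altogether.
After those, each further jellybean must be quince, so 237 + 7 = 244 draws guarantee 7 quince jellybeans.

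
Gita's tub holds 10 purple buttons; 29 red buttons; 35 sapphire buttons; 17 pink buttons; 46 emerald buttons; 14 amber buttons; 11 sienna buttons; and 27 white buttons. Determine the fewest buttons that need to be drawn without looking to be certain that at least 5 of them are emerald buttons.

148

In the worst case for collecting emerald buttons, every non-emerald button comes out first.
There are 10 + 29 + 35 + 17 + 14 + 11 + 27 = 143 non-emerald buttons altogether.
After those, each further button must be emerald, so 143 + 5 = 148 draws guarantee 5 emerald buttons.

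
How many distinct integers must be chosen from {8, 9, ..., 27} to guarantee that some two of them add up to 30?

Group the elements by complementary pair {x, 30−x}: {8,22}, {9,21}, {10,20}, …, giving 7 two-element pairs, the single value 15 (it cannot pair with itself since the integers are distinct), and 5 integers whose partner 30−x falls outside [8,27].
Treating each of those 13 groups as a pigeonhole, one can pick one integer per group — 13 integers — with no two summing to 30.
The 14th integer lands in an occupied pair, forcing a sum of 30.

14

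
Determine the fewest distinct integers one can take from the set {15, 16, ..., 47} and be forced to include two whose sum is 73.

A set avoiding the sum 73 can contain at most one of each pair {x, 73−x}, plus the 11 elements whose complement lies outside the range.
The integers 15, …, 36 (22 of them) are such a set: any two sum to at least 15+16 = 31 and at most 35+36 = 71 < 73.
Any 23rd integer completes one of the 11 pairs, so 23 choices force a sum of 73.

23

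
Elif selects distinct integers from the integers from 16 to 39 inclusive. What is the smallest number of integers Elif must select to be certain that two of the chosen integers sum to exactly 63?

Two chosen integers sum to 63 exactly when both halves of some pair {x, 63−x} with 24 ≤ x ≤ 63−x ≤ 39 are chosen — 8 such pairs.
The remaining 8 elements (those with no distinct partner in range) can never complete a 63-sum, so the worst case takes all of them and one from each pair: 8 + 8 = 16.
The 17th integer has to be the second member of some pair, so 16 + 1 = 17.

17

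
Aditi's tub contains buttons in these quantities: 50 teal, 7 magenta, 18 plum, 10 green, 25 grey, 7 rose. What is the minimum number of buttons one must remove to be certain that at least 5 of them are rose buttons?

In the worst case for collecting rose buttons, every non-rose button comes out first.
There are 50 + 7 + 18 + 10 + 25 = 110 non-rose buttons altogether.
After those, each further button must be rose, so 110 + 5 = 115 draws guarantee 5 rose buttons.

115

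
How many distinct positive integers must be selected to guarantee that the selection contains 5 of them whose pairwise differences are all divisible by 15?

Integers whose pairwise differences are multiples of 15 are exactly those sharing a remainder mod 15. The 15 residue classes mod 15 are the pigeonholes.
With 60 integers one could put 4 in each residue class and have no class reach 5.
The 61st integer pushes some class to 5, so 15·4 + 1 = 61.

61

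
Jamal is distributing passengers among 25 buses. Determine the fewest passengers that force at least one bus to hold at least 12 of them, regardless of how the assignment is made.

276

With 275 passengers one could put exactly 11 in each of the 25 buses, and no bus would reach 12.
Pigeonhole: one more passenger must land in a bus that already has 11, giving it 12.
So 25 × 11 + 1 = 276 passengers are required.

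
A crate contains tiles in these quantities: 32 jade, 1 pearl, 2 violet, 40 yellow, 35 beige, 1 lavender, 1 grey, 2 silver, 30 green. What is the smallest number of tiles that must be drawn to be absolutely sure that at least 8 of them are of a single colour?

36

Put each drawn tile into a box by colour. The largest draw with every box below 8 takes min(count, 7) from each colour; colours with fewer than 7 contribute all they have.
Σ min(cᵢ, 7) = 7 + 1 + 2 + 7 + 7 + 1 + 1 + 2 + 7 = 35.
Draw number 35 + 1 = 36 must push one box to 8.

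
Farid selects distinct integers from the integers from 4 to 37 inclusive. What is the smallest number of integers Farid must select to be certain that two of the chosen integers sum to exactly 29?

24

Two chosen integers sum to 29 exactly when both halves of some pair {x, 29−x} with 4 ≤ x ≤ 29−x ≤ 25 are chosen — 11 such pairs.
The remaining 12 elements (those with no distinct partner in range) can never complete a 29-sum, so the worst case takes all of them and one from each pair: 12 + 11 = 23.
Pigeonhole: the 24th integer has to be the second member of some pair, so 23 + 1 = 24.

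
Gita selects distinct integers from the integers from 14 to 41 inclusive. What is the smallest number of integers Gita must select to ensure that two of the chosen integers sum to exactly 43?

Group the elements by complementary pair {x, 43−x}: {14,29}, {15,28}, {16,27}, …, giving 8 two-element pairs and 12 integers whose partner 43−x falls outside [14,41].
By the pigeonhole principle, treating each of those 20 groups as a pigeonhole, one can pick one integer per group — 20 integers — with no two summing to 43.
The 21st integer lands in an occupied pair, forcing a sum of 43.

21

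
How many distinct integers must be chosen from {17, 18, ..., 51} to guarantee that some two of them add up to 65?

A set avoiding the sum 65 can contain at most one of each pair {x, 65−x}, plus the 3 elements whose complement lies outside the range.
The integers 33, …, 51 (19 of them) are such a set: any two sum to at least 33+34 = 67 > 65.
Any 20th integer completes one of the 16 pairs, so 20 choices force a sum of 65.

20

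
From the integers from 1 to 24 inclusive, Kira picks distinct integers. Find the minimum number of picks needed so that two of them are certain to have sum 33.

Two chosen integers sum to 33 exactly when both halves of some pair {x, 33−x} with 9 ≤ x ≤ 33−x ≤ 24 are chosen — 8 such pairs.
The remaining 8 elements (those with no distinct partner in range) can never complete a 33-sum, so the worst case takes all of them and one from each pair: 8 + 8 = 16.
The 17th integer has to be the second member of some pair, so 16 + 1 = 17.

17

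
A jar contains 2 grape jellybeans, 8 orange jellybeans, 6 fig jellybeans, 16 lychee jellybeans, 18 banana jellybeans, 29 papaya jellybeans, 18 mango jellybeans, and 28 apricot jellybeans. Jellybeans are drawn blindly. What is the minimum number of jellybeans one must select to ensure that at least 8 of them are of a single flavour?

By the pigeonhole principle, put each drawn jellybean into a box by flavour. The largest draw with every box below 8 takes min(count, 7) from each flavour; flavours with fewer than 7 contribute all they have.
Σ min(cᵢ, 7) = 2 + 7 + 6 + 7 + 7 + 7 + 7 + 7 = 50.
Draw number 50 + 1 = 51 must push one box to 8.

51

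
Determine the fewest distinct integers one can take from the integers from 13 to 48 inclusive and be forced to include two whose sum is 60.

20

A set avoiding the sum 60 can contain at most one of each pair {x, 60−x}, plus the 2 elements whose complement lies outside the range or equal to its own complement.
The integers 30, …, 48 (19 of them) are such a set: any two sum to at least 30+31 = 61 > 60.
Any 20th integer completes one of the 17 pairs, so 20 choices force a sum of 60.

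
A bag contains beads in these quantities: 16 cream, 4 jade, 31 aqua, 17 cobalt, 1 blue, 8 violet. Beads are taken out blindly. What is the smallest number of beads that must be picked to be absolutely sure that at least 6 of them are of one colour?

By pigeonhole, the 6 colours are the holes; the beads drawn are the pigeons.
To avoid 6 of any one colour, the worst case takes at most 5 of each colour, or every bead of a colour that has fewer than 5.
That gives 5 + 4 + 5 + 5 + 1 + 5 = 25 beads with no colour reaching 6.
The next bead forces some colour to 6, so 25 + 1 = 26.

26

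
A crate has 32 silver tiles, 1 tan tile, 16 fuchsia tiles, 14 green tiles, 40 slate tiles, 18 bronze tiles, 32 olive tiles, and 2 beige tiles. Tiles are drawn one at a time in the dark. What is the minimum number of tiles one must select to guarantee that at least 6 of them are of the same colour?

34

Put each drawn tile into a box by colour. The largest draw with every box below 6 takes min(count, 5) from each colour; colours with fewer than 5 contribute all they have.
Σ min(cᵢ, 5) = 5 + 1 + 5 + 5 + 5 + 5 + 5 + 2 = 33.
Draw number 33 + 1 = 34 must push one box to 6.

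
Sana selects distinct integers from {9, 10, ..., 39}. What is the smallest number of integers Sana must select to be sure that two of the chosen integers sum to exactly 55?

A set avoiding the sum 55 can contain at most one of each pair {x, 55−x}, plus the 7 elements whose complement lies outside the range.
The integers 9, …, 27 (19 of them) are such a set: any two sum to at least 9+10 = 19 and at most 26+27 = 53 < 55.
By pigeonhole, any 20th integer completes one of the 12 pairs, so 20 choices force a sum of 55.

20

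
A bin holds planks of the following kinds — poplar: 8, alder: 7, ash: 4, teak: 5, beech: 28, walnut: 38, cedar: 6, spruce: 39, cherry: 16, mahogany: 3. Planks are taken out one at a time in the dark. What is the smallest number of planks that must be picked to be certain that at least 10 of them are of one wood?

An adversary could hand out at most 9 planks per wood (6 woods run out sooner): 8 + 7 + 4 + 5 + 9 + 9 + 6 + 9 + 9 + 3 = 69 planks and still no wood has 10.
One more plank lands in a wood already at 9, so 70 draws are enough and 69 are not.

70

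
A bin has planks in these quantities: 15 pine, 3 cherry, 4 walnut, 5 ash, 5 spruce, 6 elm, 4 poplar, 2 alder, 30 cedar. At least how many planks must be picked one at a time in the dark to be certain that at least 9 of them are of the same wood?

By pigeonhole, the 9 woods are the holes; the planks drawn are the pigeons.
To avoid 9 of any one wood, the worst case takes at most 8 of each wood, or every plank of a wood that has fewer than 8.
That gives 8 + 3 + 4 + 5 + 5 + 6 + 4 + 2 + 8 = 45 planks with no wood reaching 9.
The next plank forces some wood to 9, so 45 + 1 = 46.

46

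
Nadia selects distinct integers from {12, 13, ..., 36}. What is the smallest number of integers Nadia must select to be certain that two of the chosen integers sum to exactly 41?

17

Two chosen integers sum to 41 exactly when both halves of some pair {x, 41−x} with 12 ≤ x ≤ 41−x ≤ 29 are chosen — 9 such pairs.
The remaining 7 elements (those with no distinct partner in range) can never complete a 41-sum, so the worst case takes all of them and one from each pair: 7 + 9 = 16.
The 17th integer has to be the second member of some pair, so 16 + 1 = 17.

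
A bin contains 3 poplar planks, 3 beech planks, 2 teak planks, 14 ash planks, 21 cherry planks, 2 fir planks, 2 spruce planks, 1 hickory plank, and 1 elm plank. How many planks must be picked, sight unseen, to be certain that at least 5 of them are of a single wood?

Put each drawn plank into a box by wood. The largest draw with every box below 5 takes min(count, 4) from each wood; woods with fewer than 4 contribute all they have.
Σ min(cᵢ, 4) = 3 + 3 + 2 + 4 + 4 + 2 + 2 + 1 + 1 = 22.
Draw number 22 + 1 = 23 must push one box to 5.

23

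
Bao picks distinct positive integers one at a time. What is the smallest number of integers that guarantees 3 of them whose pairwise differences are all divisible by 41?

83

Integers whose pairwise differences are multiples of 41 are exactly those sharing a remainder mod 41. The 41 residue classes mod 41 are the pigeonholes.
With 82 integers one could put 2 in each residue class and have no class reach 3.
The 83rd integer pushes some class to 3, so 41·2 + 1 = 83.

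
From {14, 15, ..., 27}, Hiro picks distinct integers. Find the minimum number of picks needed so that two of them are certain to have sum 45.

A set avoiding the sum 45 can contain at most one of each pair {x, 45−x}, plus the 4 elements whose complement lies outside the range.
The integers 14, …, 22 (9 of them) are such a set: any two sum to at least 14+15 = 29 and at most 21+22 = 43 < 45.
Any 10th integer completes one of the 5 pairs, so 10 choices force a sum of 45.

10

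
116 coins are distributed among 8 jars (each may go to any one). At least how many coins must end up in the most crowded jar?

The 8 jars are the holes and the 116 coins are the pigeons.
If every jar held at most 14 coins, the total would be at most 8 × 14 = 112, which is less than 116.
So some jar holds at least ⌈116/8⌉ = 15 coins.

15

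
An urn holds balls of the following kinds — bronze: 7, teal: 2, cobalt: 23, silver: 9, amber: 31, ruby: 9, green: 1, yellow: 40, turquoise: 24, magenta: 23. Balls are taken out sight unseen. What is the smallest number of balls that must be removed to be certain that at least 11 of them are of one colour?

By the pigeonhole principle, the 10 colours are the holes; the balls drawn are the pigeons.
To avoid 11 of any one colour, the worst case takes at most 10 of each colour, or every ball of a colour that has fewer than 10.
That gives 7 + 2 + 10 + 9 + 10 + 9 + 1 + 10 + 10 + 10 = 78 balls with no colour reaching 11.
The next ball forces some colour to 11, so 78 + 1 = 79.

79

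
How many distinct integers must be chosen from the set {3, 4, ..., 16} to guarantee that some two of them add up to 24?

Group the elements by complementary pair {x, 24−x}: {8,16}, {9,15}, {10,14}, …, giving 4 two-element pairs, the single value 12 (it cannot pair with itself since the integers are distinct), and 5 integers whose partner 24−x falls outside [3,16].
Treating each of those 10 groups as a pigeonhole, one can pick one integer per group — 10 integers — with no two summing to 24.
The 11th integer lands in an occupied pair, forcing a sum of 24.

11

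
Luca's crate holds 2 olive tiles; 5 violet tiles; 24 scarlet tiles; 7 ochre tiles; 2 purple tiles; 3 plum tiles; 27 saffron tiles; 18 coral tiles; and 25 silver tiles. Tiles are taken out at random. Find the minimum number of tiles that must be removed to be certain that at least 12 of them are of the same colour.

Put each drawn tile into a box by colour. The largest draw with every box below 12 takes min(count, 11) from each colour; colours with fewer than 11 contribute all they have.
Σ min(cᵢ, 11) = 2 + 5 + 11 + 7 + 2 + 3 + 11 + 11 + 11 = 63.
Draw number 63 + 1 = 64 must push one box to 12.

64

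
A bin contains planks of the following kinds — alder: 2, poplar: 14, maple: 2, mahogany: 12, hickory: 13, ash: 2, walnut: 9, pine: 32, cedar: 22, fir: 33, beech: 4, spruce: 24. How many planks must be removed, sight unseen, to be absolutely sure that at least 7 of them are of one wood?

59

An adversary could hand out at most 6 planks per wood (4 woods run out sooner): 2 + 6 + 2 + 6 + 6 + 2 + 6 + 6 + 6 + 6 + 4 + 6 = 58 planks and still no wood has 7.
One more plank lands in a wood already at 6, so 59 draws are enough and 58 are not.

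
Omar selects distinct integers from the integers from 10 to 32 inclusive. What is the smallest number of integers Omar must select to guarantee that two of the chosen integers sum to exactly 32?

Group the elements by complementary pair {x, 32−x}: {10,22}, {11,21}, {12,20}, …, giving 6 two-element pairs, the single value 16 (it cannot pair with itself since the integers are distinct), and 10 integers whose partner 32−x falls outside [10,32].
Pigeonhole: treating each of those 17 groups as a pigeonhole, one can pick one integer per group — 17 integers — with no two summing to 32.
The 18th integer lands in an occupied pair, forcing a sum of 32.

18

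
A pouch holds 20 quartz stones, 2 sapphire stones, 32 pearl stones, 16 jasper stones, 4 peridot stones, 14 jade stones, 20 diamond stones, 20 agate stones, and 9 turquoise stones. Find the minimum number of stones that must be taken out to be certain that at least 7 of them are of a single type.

Put each drawn stone into a box by type. The largest draw with every box below 7 takes min(count, 6) from each type; types with fewer than 6 contribute all they have.
Σ min(cᵢ, 6) = 6 + 2 + 6 + 6 + 4 + 6 + 6 + 6 + 6 = 48.
Draw number 48 + 1 = 49 must push one box to 7.

49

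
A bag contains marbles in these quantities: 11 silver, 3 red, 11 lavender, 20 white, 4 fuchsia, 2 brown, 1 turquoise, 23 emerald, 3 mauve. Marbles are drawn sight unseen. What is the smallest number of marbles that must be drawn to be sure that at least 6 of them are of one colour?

By pigeonhole, the 9 colours are the holes; the marbles drawn are the pigeons.
To avoid 6 of any one colour, the worst case takes at most 5 of each colour, or every marble of a colour that has fewer than 5.
That gives 5 + 3 + 5 + 5 + 4 + 2 + 1 + 5 + 3 = 33 marbles with no colour reaching 6.
The next marble forces some colour to 6, so 33 + 1 = 34.

34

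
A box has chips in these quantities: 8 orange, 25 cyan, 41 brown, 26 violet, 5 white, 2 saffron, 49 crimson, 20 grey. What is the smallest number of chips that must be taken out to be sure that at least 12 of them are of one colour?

By pigeonhole, the 8 colours are the holes; the chips drawn are the pigeons.
To avoid 12 of any one colour, the worst case takes at most 11 of each colour, or every chip of a colour that has fewer than 11.
That gives 8 + 11 + 11 + 11 + 5 + 2 + 11 + 11 = 70 chips with no colour reaching 12.
The next chip forces some colour to 12, so 70 + 1 = 71.

71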